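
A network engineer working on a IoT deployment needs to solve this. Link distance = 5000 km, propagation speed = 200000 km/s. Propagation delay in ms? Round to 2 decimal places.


Given: distance = 5000 km, speed = 200000 km/s
Delay = distance / speed = 5000 / 200000 seconds
Delay in ms = 5000 * 1000 / 200000
Delay = 25.0000 ms
Rounded to 2 dp = 25.00 ms

25.00


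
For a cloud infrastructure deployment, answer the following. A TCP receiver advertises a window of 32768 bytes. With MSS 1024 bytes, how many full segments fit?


Given: RWND = 32768 bytes, MSS = 1024 bytes
Full segments = floor(RWND / MSS)
Full segments = floor(32768 / 1024)
Full segments = floor(32.0) = 32

32


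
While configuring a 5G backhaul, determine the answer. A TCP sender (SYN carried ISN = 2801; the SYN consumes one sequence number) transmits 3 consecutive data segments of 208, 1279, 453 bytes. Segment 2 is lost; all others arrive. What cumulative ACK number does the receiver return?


SYN uses sequence number 2801; first data byte = ISN + 1 = 2802.
Segment 1: SEQ = 2802, len = 208 B, covers [2802, 3009]
Segment 2: SEQ = 3010, len = 1279 B, covers [3010, 4288] [LOST]
Segment 3: SEQ = 4289, len = 453 B, covers [4289, 4741]
In-order data received: bytes [2802, 3009] (segments 1..1).
Segment 2 missing -> gap begins at byte 3010; later segments buffered out of order.
Cumulative ACK = next expected in-order byte = 2802 + 208 = 3010

3010


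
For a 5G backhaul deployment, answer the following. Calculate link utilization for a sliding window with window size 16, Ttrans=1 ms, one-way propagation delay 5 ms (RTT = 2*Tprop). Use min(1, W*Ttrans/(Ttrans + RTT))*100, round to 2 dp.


Given: W = 16, Ttrans = 1 ms, RTT = 10 ms (= 2 * Tprop, Tprop = 5 ms)
Cycle time = Ttrans + RTT = 1 + 10 = 11 ms (first packet sent until its ACK returns)
W * Ttrans = 16 * 1 = 16 ms of sending per cycle
W * Ttrans / (Ttrans + RTT) = 16 / 11 = 1.454545
U = min(1, 1.454545) = 1.000000
U% = 100.00%

100.00


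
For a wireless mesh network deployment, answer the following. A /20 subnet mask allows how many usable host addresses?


Given: subnet mask /20
Host bits = 32 - 20 = 12
Total addresses = 2^12 = 4096
Usable hosts = 4096 - 2 (network + broadcast) = 4094

4094


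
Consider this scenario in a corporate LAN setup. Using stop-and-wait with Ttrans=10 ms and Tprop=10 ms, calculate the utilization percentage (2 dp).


Given: Ttrans = 10 ms, Tprop = 10 ms
RTT = 2 * Tprop = 2 * 10 = 20 ms
U = Ttrans / (Ttrans + RTT)
U = 10 / (10 + 20)
U = 10 / 30 = 0.333333
U% = 33.33%

33.33


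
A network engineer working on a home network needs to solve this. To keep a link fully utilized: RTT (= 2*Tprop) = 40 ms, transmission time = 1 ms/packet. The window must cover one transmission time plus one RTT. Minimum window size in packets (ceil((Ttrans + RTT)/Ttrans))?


Given: Ttrans = 1 ms, RTT = 40 ms (= 2 * Tprop, Tprop = 20 ms)
Time until first ACK returns = Ttrans + RTT = 1 + 40 = 41 ms
Need W * Ttrans >= Ttrans + RTT  ->  W >= (Ttrans + RTT) / Ttrans
(Ttrans + RTT) / Ttrans = 41 / 1 = 41
W_min = ceil(41) = 41

41


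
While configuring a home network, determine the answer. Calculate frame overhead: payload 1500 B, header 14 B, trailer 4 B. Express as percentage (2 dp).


Given: payload = 1500 B, header = 14 B, trailer = 4 B
Overhead bytes = header + trailer = 14 + 4 = 18
Total frame = payload + overhead = 1500 + 18 = 1518
Overhead % = 18 / 1518 * 100 = 1.1858% -> 1.19% (2 dp)

1.19


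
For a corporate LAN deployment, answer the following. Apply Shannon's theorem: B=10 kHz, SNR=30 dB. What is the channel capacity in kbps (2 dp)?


Given: B = 10 kHz, SNR = 30 dB
SNR linear = 10^(30/10) = 1000
1 + SNR = 1001
log2(1001) = 9.9672262588
C = 10 * 1000 * 9.9672262588 = 99672.2626 bps
C = 99.672263 kbps -> 99.67 kbps (2 dp)

99.67


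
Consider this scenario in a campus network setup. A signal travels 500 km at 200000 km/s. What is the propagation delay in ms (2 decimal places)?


Given: distance = 500 km, speed = 200000 km/s
Delay = distance / speed = 500 / 200000 seconds
Delay in ms = 500 * 1000 / 200000
Delay = 2.5000 ms
Rounded to 2 dp = 2.50 ms

2.50


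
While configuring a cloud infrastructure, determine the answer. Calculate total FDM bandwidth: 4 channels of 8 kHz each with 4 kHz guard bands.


Given: 4 channels, 8 kHz each, guard = 4 kHz
Channel bandwidth = 4 * 8 = 32 kHz
Guard bands = 3 gaps * 4 kHz = 12 kHz
Total = 32 + 12 = 44 kHz

44


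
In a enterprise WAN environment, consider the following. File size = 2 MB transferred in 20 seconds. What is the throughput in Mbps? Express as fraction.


Given: file = 2 MB, time = 20 s
File in Mb = 2 * 8 = 16 Mb
Throughput = 16 / 20 Mbps
Throughput = 4/5 Mbps

4/5


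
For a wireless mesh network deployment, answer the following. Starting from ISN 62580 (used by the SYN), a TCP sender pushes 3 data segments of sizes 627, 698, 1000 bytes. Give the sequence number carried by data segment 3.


The SYN occupies sequence number ISN = 62580, so the first data byte is ISN + 1 = 62581.
SEQ of data segment i = (ISN + 1) + sum of payload sizes of segments 1..i-1.
Segment 1: SEQ = 62581, payload = 627 bytes
Segment 2: SEQ = 63208, payload = 698 bytes
Segment 3: SEQ = 63906, payload = 1000 bytes
SEQ of segment 3 = 62581 + 627 + 698 = 63906

63906


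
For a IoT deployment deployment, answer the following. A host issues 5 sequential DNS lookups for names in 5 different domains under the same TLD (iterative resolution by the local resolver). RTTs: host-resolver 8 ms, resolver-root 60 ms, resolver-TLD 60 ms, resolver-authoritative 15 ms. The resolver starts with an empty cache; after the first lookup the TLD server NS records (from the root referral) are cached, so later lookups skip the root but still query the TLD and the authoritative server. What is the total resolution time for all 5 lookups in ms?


Lookup 1 (cold cache): local + root + TLD + auth = 8 + 60 + 60 + 15 = 143 ms
Lookups 2..5 (TLD NS cached -> skip root; new domain -> still ask TLD and auth): local + TLD + auth = 8 + 60 + 15 = 83 ms each
Remaining 4 lookups: 4 * 83 = 332 ms
Total = 143 + 332 = 475 ms

475


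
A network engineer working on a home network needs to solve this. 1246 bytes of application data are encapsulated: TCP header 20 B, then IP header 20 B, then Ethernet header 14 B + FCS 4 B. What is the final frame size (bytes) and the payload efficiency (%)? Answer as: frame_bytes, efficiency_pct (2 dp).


TCP segment = 1246 + 20 = 1266 B
IP packet = 1266 + 20 = 1286 B
Ethernet frame = 1286 + 14 + 4 = 1304 B
Efficiency = app / frame = 1246 / 1304 = 0.955521 = 95.5521% -> 95.55% (2 dp)

1304, 95.55


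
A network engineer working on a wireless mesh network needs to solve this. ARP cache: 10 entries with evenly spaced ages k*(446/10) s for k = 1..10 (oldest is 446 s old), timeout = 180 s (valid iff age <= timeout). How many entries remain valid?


Ages are k * 446/10 s for k = 1..10 (spacing = 44.6000 s).
Entry k is valid iff k * 446/10 <= 180 iff k <= 10 * 180 / 446 = 4.0359
n_valid = floor(4.0359) = 4
(n_stale = 10 - 4 = 6)

4


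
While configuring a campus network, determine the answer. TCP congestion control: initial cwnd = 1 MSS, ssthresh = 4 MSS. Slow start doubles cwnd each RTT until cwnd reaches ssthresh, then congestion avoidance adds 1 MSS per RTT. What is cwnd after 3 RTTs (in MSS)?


RTT 0: cwnd = 1 MSS (initial)
RTT 1: cwnd = 2 MSS (slow start, doubled)
RTT 2: cwnd = 4 MSS (slow start, doubled)
RTT 3: cwnd = 5 MSS (congestion avoidance, +1)

5


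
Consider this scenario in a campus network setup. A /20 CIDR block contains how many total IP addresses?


Given: CIDR prefix /20
Host bits = 32 - 20 = 12
Total addresses = 2^12 = 4096

4096


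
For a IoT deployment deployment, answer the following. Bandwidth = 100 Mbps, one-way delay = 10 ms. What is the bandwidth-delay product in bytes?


Given: bandwidth = 100 Mbps, delay = 10 ms
BDP in bits = 100 * 10^6 * 10 / 1000
BDP in bits = 1000000
BDP in bytes = 1000000 / 8 = 125000

125000


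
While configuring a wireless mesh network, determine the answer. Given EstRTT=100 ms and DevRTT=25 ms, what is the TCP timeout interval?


Given: EstRTT = 100 ms, DevRTT = 25 ms
Timeout = EstRTT + 4 * DevRTT
4 * DevRTT = 4 * 25 = 100
Timeout = 100 + 100 = 200 ms

200


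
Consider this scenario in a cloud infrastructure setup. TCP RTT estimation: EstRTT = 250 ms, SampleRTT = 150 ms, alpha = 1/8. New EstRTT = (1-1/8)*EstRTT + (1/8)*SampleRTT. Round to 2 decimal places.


Given: EstRTT = 250 ms, SampleRTT = 150 ms, alpha = 1/8
New EstRTT = (1 - alpha) * EstRTT + alpha * SampleRTT
(7/8) * 250 = 218.75
(1/8) * 150 = 18.75
New EstRTT = 218.75 + 18.75 = 237.5 ms -> 237.50 ms (2 dp)

237.50


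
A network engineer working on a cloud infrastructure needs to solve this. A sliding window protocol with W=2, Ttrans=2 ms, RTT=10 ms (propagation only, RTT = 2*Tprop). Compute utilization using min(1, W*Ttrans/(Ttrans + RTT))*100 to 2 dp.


Given: W = 2, Ttrans = 2 ms, RTT = 10 ms (= 2 * Tprop, Tprop = 5 ms)
Cycle time = Ttrans + RTT = 2 + 10 = 12 ms (first packet sent until its ACK returns)
W * Ttrans = 2 * 2 = 4 ms of sending per cycle
W * Ttrans / (Ttrans + RTT) = 4 / 12 = 0.333333
U = min(1, 0.333333) = 0.333333
U% = 33.33%

33.33


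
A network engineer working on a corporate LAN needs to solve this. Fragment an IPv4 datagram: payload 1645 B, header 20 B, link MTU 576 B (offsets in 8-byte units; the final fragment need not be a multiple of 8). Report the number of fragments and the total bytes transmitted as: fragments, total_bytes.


Max data per non-final fragment = floor((MTU - header)/8)*8 = floor((576 - 20)/8)*8 = floor(556/8)*8 = 552 B
Final fragment needs no 8-byte alignment: it can carry up to MTU - header = 556 B
Non-final fragments needed = ceil((payload - 556) / 552) = ceil(1089/552) = ceil(1.9728) = 2
Number of fragments = 2 + 1 = 3
Fragment sizes (data): 2 * 552 B + 541 B (last, 541 <= 556 OK)
Total bytes sent = payload + n_frags * header = 1645 + 3*20 = 1645 + 60 = 1705 B

3, 1705


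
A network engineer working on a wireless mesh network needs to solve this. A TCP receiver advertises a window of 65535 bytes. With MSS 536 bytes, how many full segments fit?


Given: RWND = 65535 bytes, MSS = 536 bytes
Full segments = floor(RWND / MSS)
Full segments = floor(65535 / 536)
Full segments = floor(122.2668) = 122

122


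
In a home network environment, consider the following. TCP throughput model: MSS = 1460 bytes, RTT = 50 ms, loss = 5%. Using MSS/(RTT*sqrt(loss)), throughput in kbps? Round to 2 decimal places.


Given: MSS = 1460 bytes, RTT = 50 ms, loss = 5%
RTT in seconds = 50 / 1000 = 0.05
Loss rate = 5% = 0.05
sqrt(loss) = sqrt(0.05) = 0.223606797750
Throughput (bytes/s) = 1460 / (0.05 * 0.223606797750) = 130586.3699
Throughput (kbps) = 130586.3699 * 8 / 1000 = 1044.690959 -> 1044.69 kbps (2 dp)

1044.69


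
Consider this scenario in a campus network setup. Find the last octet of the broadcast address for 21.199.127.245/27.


Given: IP = 21.199.127.245, prefix = /27
Host bits = 32 - 27 = 5
Network last octet = 245 AND mask = 224
Host part size = 2^5 - 1 = 31
Broadcast last octet = 224 OR 31 = 255

255


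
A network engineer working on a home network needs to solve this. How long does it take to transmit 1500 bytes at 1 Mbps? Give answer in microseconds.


Given: packet = 1500 bytes, bandwidth = 1 Mbps
Packet in bits = 1500 * 8 = 12000 bits
Bandwidth = 1 * 10^6 = 1000000 bps
Time = 12000 / 1000000 seconds
Time in us = 12000 * 10^6 / 1000000 = 12000

12000


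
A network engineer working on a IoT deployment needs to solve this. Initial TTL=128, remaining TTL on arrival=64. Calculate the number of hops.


Given: initial TTL = 128, received TTL = 64
Hops = initial TTL - received TTL
Hops = 128 - 64 = 64

64


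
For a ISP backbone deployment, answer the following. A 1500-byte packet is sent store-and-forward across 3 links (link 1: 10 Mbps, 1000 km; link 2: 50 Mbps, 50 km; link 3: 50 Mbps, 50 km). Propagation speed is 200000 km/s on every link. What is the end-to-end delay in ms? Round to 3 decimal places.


Packet = 1500 bytes = 12000 bits. Store-and-forward: sum (t_trans + t_prop) per link.
Link 1: t_trans = 12000/(10*10^6) s = 1.2000 ms; t_prop = 1000/200000 s = 5.0000 ms; subtotal = 6.2000 ms
Link 2: t_trans = 12000/(50*10^6) s = 0.2400 ms; t_prop = 50/200000 s = 0.2500 ms; subtotal = 0.4900 ms
Link 3: t_trans = 12000/(50*10^6) s = 0.2400 ms; t_prop = 50/200000 s = 0.2500 ms; subtotal = 0.4900 ms
End-to-end = 6.2000 + 0.4900 + 0.4900 = 7.1800 ms -> 7.180 ms (3 dp)

7.180


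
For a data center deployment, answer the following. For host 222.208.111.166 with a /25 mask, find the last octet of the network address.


Given: IP = 222.208.111.166, prefix = /25
Subnet mask = 255.255.255.128
Last octet of IP: 166
Last octet of mask: 128
Network last octet = 166 AND 128 = 128

128


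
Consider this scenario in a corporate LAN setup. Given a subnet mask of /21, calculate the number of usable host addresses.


Given: subnet mask /21
Host bits = 32 - 21 = 11
Total addresses = 2^11 = 2048
Usable hosts = 2048 - 2 (network + broadcast) = 2046

2046


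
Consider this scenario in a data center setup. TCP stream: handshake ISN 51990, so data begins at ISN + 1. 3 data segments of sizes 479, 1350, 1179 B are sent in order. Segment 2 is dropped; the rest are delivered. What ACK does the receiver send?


SYN uses sequence number 51990; first data byte = ISN + 1 = 51991.
Segment 1: SEQ = 51991, len = 479 B, covers [51991, 52469]
Segment 2: SEQ = 52470, len = 1350 B, covers [52470, 53819] [LOST]
Segment 3: SEQ = 53820, len = 1179 B, covers [53820, 54998]
In-order data received: bytes [51991, 52469] (segments 1..1).
Segment 2 missing -> gap begins at byte 52470; later segments buffered out of order.
Cumulative ACK = next expected in-order byte = 51991 + 479 = 52470

52470


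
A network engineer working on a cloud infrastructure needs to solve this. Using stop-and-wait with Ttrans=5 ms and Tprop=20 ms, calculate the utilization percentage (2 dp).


Given: Ttrans = 5 ms, Tprop = 20 ms
RTT = 2 * Tprop = 2 * 20 = 40 ms
U = Ttrans / (Ttrans + RTT)
U = 5 / (5 + 40)
U = 5 / 45 = 0.111111
U% = 11.11%

11.11


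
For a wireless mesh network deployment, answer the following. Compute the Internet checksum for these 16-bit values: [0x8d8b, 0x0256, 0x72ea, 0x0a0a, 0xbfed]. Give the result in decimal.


Given words: [0x8d8b, 0x0256, 0x72ea, 0x0a0a, 0xbfed]
Step 1: Sum all words
Raw sum = 36235 + 598 + 29418 + 2570 + 49133 = 117954
Step 2: Fold carry: (52418 + 1) = 52419
One's complement = ~52419 & 0xFFFF = 13116

13116


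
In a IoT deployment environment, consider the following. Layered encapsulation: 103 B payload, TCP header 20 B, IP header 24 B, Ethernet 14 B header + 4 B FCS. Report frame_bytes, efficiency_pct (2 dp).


TCP segment = 103 + 20 = 123 B
IP packet = 123 + 24 = 147 B
Ethernet frame = 147 + 14 + 4 = 165 B
Efficiency = app / frame = 103 / 165 = 0.624242 = 62.4242% -> 62.42% (2 dp)

165, 62.42


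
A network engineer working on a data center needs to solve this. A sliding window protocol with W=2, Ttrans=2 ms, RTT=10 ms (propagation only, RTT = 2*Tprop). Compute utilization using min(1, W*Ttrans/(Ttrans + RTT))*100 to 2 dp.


Given: W = 2, Ttrans = 2 ms, RTT = 10 ms (= 2 * Tprop, Tprop = 5 ms)
Cycle time = Ttrans + RTT = 2 + 10 = 12 ms (first packet sent until its ACK returns)
W * Ttrans = 2 * 2 = 4 ms of sending per cycle
W * Ttrans / (Ttrans + RTT) = 4 / 12 = 0.333333
U = min(1, 0.333333) = 0.333333
U% = 33.33%

33.33


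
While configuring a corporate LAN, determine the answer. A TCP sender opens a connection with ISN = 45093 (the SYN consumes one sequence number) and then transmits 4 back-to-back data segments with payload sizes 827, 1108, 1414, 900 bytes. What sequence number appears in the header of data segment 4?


The SYN occupies sequence number ISN = 45093, so the first data byte is ISN + 1 = 45094.
SEQ of data segment i = (ISN + 1) + sum of payload sizes of segments 1..i-1.
Segment 1: SEQ = 45094, payload = 827 bytes
Segment 2: SEQ = 45921, payload = 1108 bytes
Segment 3: SEQ = 47029, payload = 1414 bytes
Segment 4: SEQ = 48443, payload = 900 bytes
SEQ of segment 4 = 45094 + 827 + 1108 + 1414 = 48443

48443


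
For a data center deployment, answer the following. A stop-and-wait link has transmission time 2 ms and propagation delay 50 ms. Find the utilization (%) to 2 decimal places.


Given: Ttrans = 2 ms, Tprop = 50 ms
RTT = 2 * Tprop = 2 * 50 = 100 ms
U = Ttrans / (Ttrans + RTT)
U = 2 / (2 + 100)
U = 2 / 102 = 0.019608
U% = 1.96%

1.96


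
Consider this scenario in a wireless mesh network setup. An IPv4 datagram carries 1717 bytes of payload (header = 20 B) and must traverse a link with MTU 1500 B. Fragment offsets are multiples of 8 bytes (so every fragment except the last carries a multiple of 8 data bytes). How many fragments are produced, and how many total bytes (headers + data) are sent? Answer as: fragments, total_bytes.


Max data per non-final fragment = floor((MTU - header)/8)*8 = floor((1500 - 20)/8)*8 = floor(1480/8)*8 = 1480 B
Final fragment needs no 8-byte alignment: it can carry up to MTU - header = 1480 B
Non-final fragments needed = ceil((payload - 1480) / 1480) = ceil(237/1480) = ceil(0.1601) = 1
Number of fragments = 1 + 1 = 2
Fragment sizes (data): 1 * 1480 B + 237 B (last, 237 <= 1480 OK)
Total bytes sent = payload + n_frags * header = 1717 + 2*20 = 1717 + 40 = 1757 B

2, 1757


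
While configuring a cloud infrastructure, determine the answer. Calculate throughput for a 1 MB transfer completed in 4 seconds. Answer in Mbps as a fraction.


Given: file = 1 MB, time = 4 s
File in Mb = 1 * 8 = 8 Mb
Throughput = 8 / 4 Mbps
Throughput = 2 Mbps

2


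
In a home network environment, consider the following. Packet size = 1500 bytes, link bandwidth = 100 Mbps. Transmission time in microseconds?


Given: packet = 1500 bytes, bandwidth = 100 Mbps
Packet in bits = 1500 * 8 = 12000 bits
Bandwidth = 100 * 10^6 = 100000000 bps
Time = 12000 / 100000000 seconds
Time in us = 12000 * 10^6 / 100000000 = 120

120


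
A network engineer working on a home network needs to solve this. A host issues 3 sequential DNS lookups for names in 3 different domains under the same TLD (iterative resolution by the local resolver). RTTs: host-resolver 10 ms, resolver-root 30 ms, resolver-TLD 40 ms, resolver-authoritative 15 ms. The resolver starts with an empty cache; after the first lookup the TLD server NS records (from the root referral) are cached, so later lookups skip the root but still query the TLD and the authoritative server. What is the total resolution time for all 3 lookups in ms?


Lookup 1 (cold cache): local + root + TLD + auth = 10 + 30 + 40 + 15 = 95 ms
Lookups 2..3 (TLD NS cached -> skip root; new domain -> still ask TLD and auth): local + TLD + auth = 10 + 40 + 15 = 65 ms each
Remaining 2 lookups: 2 * 65 = 130 ms
Total = 95 + 130 = 225 ms

225


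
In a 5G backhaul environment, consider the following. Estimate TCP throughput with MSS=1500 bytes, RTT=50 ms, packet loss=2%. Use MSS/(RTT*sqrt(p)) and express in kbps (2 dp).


Given: MSS = 1500 bytes, RTT = 50 ms, loss = 2%
RTT in seconds = 50 / 1000 = 0.05
Loss rate = 2% = 0.02
sqrt(loss) = sqrt(0.02) = 0.141421356237
Throughput (bytes/s) = 1500 / (0.05 * 0.141421356237) = 212132.0344
Throughput (kbps) = 212132.0344 * 8 / 1000 = 1697.056275 -> 1697.06 kbps (2 dp)

1697.06


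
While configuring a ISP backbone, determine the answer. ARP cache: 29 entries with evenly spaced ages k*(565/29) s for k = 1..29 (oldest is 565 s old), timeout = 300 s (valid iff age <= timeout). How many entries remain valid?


Ages are k * 565/29 s for k = 1..29 (spacing = 19.4828 s).
Entry k is valid iff k * 565/29 <= 300 iff k <= 29 * 300 / 565 = 15.3982
n_valid = floor(15.3982) = 15
(n_stale = 29 - 15 = 14)

15


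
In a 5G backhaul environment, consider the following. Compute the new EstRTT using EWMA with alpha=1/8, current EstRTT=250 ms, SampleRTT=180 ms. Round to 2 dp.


Given: EstRTT = 250 ms, SampleRTT = 180 ms, alpha = 1/8
New EstRTT = (1 - alpha) * EstRTT + alpha * SampleRTT
(7/8) * 250 = 218.75
(1/8) * 180 = 22.5
New EstRTT = 218.75 + 22.5 = 241.25 ms -> 241.25 ms (2 dp)

241.25


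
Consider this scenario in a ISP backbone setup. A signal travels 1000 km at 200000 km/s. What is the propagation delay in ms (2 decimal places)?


Given: distance = 1000 km, speed = 200000 km/s
Delay = distance / speed = 1000 / 200000 seconds
Delay in ms = 1000 * 1000 / 200000
Delay = 5.0000 ms
Rounded to 2 dp = 5.00 ms

5.00


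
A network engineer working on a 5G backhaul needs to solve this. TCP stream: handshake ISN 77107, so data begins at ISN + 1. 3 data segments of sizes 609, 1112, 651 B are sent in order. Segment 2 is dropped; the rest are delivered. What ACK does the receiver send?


SYN uses sequence number 77107; first data byte = ISN + 1 = 77108.
Segment 1: SEQ = 77108, len = 609 B, covers [77108, 77716]
Segment 2: SEQ = 77717, len = 1112 B, covers [77717, 78828] [LOST]
Segment 3: SEQ = 78829, len = 651 B, covers [78829, 79479]
In-order data received: bytes [77108, 77716] (segments 1..1).
Segment 2 missing -> gap begins at byte 77717; later segments buffered out of order.
Cumulative ACK = next expected in-order byte = 77108 + 609 = 77717

77717


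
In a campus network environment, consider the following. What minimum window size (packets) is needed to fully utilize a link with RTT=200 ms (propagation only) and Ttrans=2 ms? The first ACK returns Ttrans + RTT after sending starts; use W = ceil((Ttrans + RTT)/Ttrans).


Given: Ttrans = 2 ms, RTT = 200 ms (= 2 * Tprop, Tprop = 100 ms)
Time until first ACK returns = Ttrans + RTT = 2 + 200 = 202 ms
Need W * Ttrans >= Ttrans + RTT  ->  W >= (Ttrans + RTT) / Ttrans
(Ttrans + RTT) / Ttrans = 202 / 2 = 101
W_min = ceil(101) = 101

101


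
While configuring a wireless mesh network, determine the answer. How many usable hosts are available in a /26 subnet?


Given: subnet mask /26
Host bits = 32 - 26 = 6
Total addresses = 2^6 = 64
Usable hosts = 64 - 2 (network + broadcast) = 62

62


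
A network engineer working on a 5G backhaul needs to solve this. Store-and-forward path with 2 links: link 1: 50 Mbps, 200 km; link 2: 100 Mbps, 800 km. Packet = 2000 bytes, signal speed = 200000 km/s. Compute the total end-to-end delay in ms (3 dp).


Packet = 2000 bytes = 16000 bits. Store-and-forward: sum (t_trans + t_prop) per link.
Link 1: t_trans = 16000/(50*10^6) s = 0.3200 ms; t_prop = 200/200000 s = 1.0000 ms; subtotal = 1.3200 ms
Link 2: t_trans = 16000/(100*10^6) s = 0.1600 ms; t_prop = 800/200000 s = 4.0000 ms; subtotal = 4.1600 ms
End-to-end = 1.3200 + 4.1600 = 5.4800 ms -> 5.480 ms (3 dp)

5.480


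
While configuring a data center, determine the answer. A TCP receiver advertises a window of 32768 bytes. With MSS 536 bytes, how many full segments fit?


Given: RWND = 32768 bytes, MSS = 536 bytes
Full segments = floor(RWND / MSS)
Full segments = floor(32768 / 536)
Full segments = floor(61.1343) = 61

61


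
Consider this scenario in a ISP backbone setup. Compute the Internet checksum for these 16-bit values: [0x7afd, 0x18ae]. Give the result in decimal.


Given words: [0x7afd, 0x18ae]
Step 1: Sum all words
Raw sum = 31485 + 6318 = 37803
One's complement = ~37803 & 0xFFFF = 27732

27732


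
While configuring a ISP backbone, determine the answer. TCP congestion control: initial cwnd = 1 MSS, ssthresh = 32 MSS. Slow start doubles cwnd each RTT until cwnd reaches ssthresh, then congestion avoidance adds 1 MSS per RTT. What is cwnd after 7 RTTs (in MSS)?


RTT 0: cwnd = 1 MSS (initial)
RTT 1: cwnd = 2 MSS (slow start, doubled)
RTT 2: cwnd = 4 MSS (slow start, doubled)
RTT 3: cwnd = 8 MSS (slow start, doubled)
RTT 4: cwnd = 16 MSS (slow start, doubled)
RTT 5: cwnd = 32 MSS (slow start, doubled)
RTT 6: cwnd = 33 MSS (congestion avoidance, +1)
RTT 7: cwnd = 34 MSS (congestion avoidance, +1)

34


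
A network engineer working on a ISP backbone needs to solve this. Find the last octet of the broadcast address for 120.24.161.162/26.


Given: IP = 120.24.161.162, prefix = /26
Host bits = 32 - 26 = 6
Network last octet = 162 AND mask = 128
Host part size = 2^6 - 1 = 63
Broadcast last octet = 128 OR 63 = 191

191


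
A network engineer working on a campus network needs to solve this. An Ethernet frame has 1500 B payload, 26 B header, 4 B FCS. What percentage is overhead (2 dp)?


Given: payload = 1500 B, header = 26 B, trailer = 4 B
Overhead bytes = header + trailer = 26 + 4 = 30
Total frame = payload + overhead = 1500 + 30 = 1530
Overhead % = 30 / 1530 * 100 = 1.9608% -> 1.96% (2 dp)

1.96


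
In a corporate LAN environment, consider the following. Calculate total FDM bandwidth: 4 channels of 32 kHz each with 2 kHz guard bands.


Given: 4 channels, 32 kHz each, guard = 2 kHz
Channel bandwidth = 4 * 32 = 128 kHz
Guard bands = 3 gaps * 2 kHz = 6 kHz
Total = 128 + 6 = 134 kHz

134


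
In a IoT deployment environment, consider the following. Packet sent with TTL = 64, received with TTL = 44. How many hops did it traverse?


Given: initial TTL = 64, received TTL = 44
Hops = initial TTL - received TTL
Hops = 64 - 44 = 20

20


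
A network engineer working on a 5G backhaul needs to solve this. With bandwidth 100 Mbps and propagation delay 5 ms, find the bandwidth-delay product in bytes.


Given: bandwidth = 100 Mbps, delay = 5 ms
BDP in bits = 100 * 10^6 * 5 / 1000
BDP in bits = 500000
BDP in bytes = 500000 / 8 = 62500

62500


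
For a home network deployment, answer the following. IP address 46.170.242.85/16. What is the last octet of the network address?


Given: IP = 46.170.242.85, prefix = /16
Subnet mask = 255.255.0.0
Last octet of IP: 85
Last octet of mask: 0
Network last octet = 85 AND 0 = 0

0


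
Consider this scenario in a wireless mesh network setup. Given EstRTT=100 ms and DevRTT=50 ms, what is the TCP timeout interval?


Given: EstRTT = 100 ms, DevRTT = 50 ms
Timeout = EstRTT + 4 * DevRTT
4 * DevRTT = 4 * 50 = 200
Timeout = 100 + 200 = 300 ms

300


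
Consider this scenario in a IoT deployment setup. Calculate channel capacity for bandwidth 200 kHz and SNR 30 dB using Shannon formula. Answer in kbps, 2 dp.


Given: B = 200 kHz, SNR = 30 dB
SNR linear = 10^(30/10) = 1000
1 + SNR = 1001
log2(1001) = 9.9672262588
C = 200 * 1000 * 9.9672262588 = 1993445.2518 bps
C = 1993.445252 kbps -> 1993.45 kbps (2 dp)

1993.45


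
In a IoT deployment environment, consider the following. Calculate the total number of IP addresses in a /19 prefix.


Given: CIDR prefix /19
Host bits = 32 - 19 = 13
Total addresses = 2^13 = 8192

8192


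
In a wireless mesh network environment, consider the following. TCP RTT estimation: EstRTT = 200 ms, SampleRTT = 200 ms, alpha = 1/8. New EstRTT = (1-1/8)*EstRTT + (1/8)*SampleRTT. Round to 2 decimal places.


Given: EstRTT = 200 ms, SampleRTT = 200 ms, alpha = 1/8
New EstRTT = (1 - alpha) * EstRTT + alpha * SampleRTT
(7/8) * 200 = 175
(1/8) * 200 = 25
New EstRTT = 175 + 25 = 200 ms -> 200.00 ms (2 dp)

200.00


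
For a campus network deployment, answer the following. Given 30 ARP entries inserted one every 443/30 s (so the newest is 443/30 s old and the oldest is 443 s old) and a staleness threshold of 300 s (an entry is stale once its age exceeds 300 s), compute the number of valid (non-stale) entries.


Ages are k * 443/30 s for k = 1..30 (spacing = 14.7667 s).
Entry k is valid iff k * 443/30 <= 300 iff k <= 30 * 300 / 443 = 20.3160
n_valid = floor(20.3160) = 20
(n_stale = 30 - 20 = 10)

20


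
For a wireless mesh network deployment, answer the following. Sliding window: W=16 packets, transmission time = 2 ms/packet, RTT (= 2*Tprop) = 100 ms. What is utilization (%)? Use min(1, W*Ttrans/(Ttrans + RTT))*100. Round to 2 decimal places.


Given: W = 16, Ttrans = 2 ms, RTT = 100 ms (= 2 * Tprop, Tprop = 50 ms)
Cycle time = Ttrans + RTT = 2 + 100 = 102 ms (first packet sent until its ACK returns)
W * Ttrans = 16 * 2 = 32 ms of sending per cycle
W * Ttrans / (Ttrans + RTT) = 32 / 102 = 0.313725
U = min(1, 0.313725) = 0.313725
U% = 31.37%

31.37


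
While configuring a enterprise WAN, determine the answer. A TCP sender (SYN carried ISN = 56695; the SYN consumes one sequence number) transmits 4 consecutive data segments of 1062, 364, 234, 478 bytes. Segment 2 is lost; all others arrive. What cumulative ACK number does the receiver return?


SYN uses sequence number 56695; first data byte = ISN + 1 = 56696.
Segment 1: SEQ = 56696, len = 1062 B, covers [56696, 57757]
Segment 2: SEQ = 57758, len = 364 B, covers [57758, 58121] [LOST]
Segment 3: SEQ = 58122, len = 234 B, covers [58122, 58355]
Segment 4: SEQ = 58356, len = 478 B, covers [58356, 58833]
In-order data received: bytes [56696, 57757] (segments 1..1).
Segment 2 missing -> gap begins at byte 57758; later segments buffered out of order.
Cumulative ACK = next expected in-order byte = 56696 + 1062 = 57758

57758


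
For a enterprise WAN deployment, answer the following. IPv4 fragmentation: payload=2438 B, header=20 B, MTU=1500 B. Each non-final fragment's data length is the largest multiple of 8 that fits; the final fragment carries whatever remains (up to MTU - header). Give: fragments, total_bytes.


Max data per non-final fragment = floor((MTU - header)/8)*8 = floor((1500 - 20)/8)*8 = floor(1480/8)*8 = 1480 B
Final fragment needs no 8-byte alignment: it can carry up to MTU - header = 1480 B
Non-final fragments needed = ceil((payload - 1480) / 1480) = ceil(958/1480) = ceil(0.6473) = 1
Number of fragments = 1 + 1 = 2
Fragment sizes (data): 1 * 1480 B + 958 B (last, 958 <= 1480 OK)
Total bytes sent = payload + n_frags * header = 2438 + 2*20 = 2438 + 40 = 2478 B

2, 2478


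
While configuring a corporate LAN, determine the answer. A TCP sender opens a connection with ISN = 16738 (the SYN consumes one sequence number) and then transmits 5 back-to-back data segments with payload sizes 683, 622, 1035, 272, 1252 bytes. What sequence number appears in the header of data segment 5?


The SYN occupies sequence number ISN = 16738, so the first data byte is ISN + 1 = 16739.
SEQ of data segment i = (ISN + 1) + sum of payload sizes of segments 1..i-1.
Segment 1: SEQ = 16739, payload = 683 bytes
Segment 2: SEQ = 17422, payload = 622 bytes
Segment 3: SEQ = 18044, payload = 1035 bytes
Segment 4: SEQ = 19079, payload = 272 bytes
Segment 5: SEQ = 19351, payload = 1252 bytes
SEQ of segment 5 = 16739 + 683 + 622 + 1035 + 272 = 19351

19351


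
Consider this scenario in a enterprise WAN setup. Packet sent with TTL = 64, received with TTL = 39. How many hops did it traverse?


Given: initial TTL = 64, received TTL = 39
Hops = initial TTL - received TTL
Hops = 64 - 39 = 25

25


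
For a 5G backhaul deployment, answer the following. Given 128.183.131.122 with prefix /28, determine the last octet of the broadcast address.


Given: IP = 128.183.131.122, prefix = /28
Host bits = 32 - 28 = 4
Network last octet = 122 AND mask = 112
Host part size = 2^4 - 1 = 15
Broadcast last octet = 112 OR 15 = 127

127


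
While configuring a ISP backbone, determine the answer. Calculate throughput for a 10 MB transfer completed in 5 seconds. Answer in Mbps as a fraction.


Given: file = 10 MB, time = 5 s
File in Mb = 10 * 8 = 80 Mb
Throughput = 80 / 5 Mbps
Throughput = 16 Mbps

16


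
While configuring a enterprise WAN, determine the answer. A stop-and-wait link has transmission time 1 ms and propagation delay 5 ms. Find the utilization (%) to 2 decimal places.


Given: Ttrans = 1 ms, Tprop = 5 ms
RTT = 2 * Tprop = 2 * 5 = 10 ms
U = Ttrans / (Ttrans + RTT)
U = 1 / (1 + 10)
U = 1 / 11 = 0.090909
U% = 9.09%

9.09


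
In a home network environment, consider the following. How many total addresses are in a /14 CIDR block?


Given: CIDR prefix /14
Host bits = 32 - 14 = 18
Total addresses = 2^18 = 262144

262144


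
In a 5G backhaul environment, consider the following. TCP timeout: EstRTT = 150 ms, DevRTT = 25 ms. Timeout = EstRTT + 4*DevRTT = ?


Given: EstRTT = 150 ms, DevRTT = 25 ms
Timeout = EstRTT + 4 * DevRTT
4 * DevRTT = 4 * 25 = 100
Timeout = 150 + 100 = 250 ms

250


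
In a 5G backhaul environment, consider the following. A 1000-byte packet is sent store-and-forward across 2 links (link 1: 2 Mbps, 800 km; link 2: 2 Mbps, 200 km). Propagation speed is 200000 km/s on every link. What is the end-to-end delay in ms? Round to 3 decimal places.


Packet = 1000 bytes = 8000 bits. Store-and-forward: sum (t_trans + t_prop) per link.
Link 1: t_trans = 8000/(2*10^6) s = 4.0000 ms; t_prop = 800/200000 s = 4.0000 ms; subtotal = 8.0000 ms
Link 2: t_trans = 8000/(2*10^6) s = 4.0000 ms; t_prop = 200/200000 s = 1.0000 ms; subtotal = 5.0000 ms
End-to-end = 8.0000 + 5.0000 = 13.0000 ms -> 13.000 ms (3 dp)

13.000


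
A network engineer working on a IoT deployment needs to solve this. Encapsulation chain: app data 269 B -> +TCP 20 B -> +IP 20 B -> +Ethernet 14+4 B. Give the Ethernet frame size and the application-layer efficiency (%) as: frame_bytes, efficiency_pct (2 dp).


TCP segment = 269 + 20 = 289 B
IP packet = 289 + 20 = 309 B
Ethernet frame = 309 + 14 + 4 = 327 B
Efficiency = app / frame = 269 / 327 = 0.822630 = 82.2630% -> 82.26% (2 dp)

327, 82.26


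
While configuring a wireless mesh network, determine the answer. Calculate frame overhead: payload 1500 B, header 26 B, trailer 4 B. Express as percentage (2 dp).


Given: payload = 1500 B, header = 26 B, trailer = 4 B
Overhead bytes = header + trailer = 26 + 4 = 30
Total frame = payload + overhead = 1500 + 30 = 1530
Overhead % = 30 / 1530 * 100 = 1.9608% -> 1.96% (2 dp)

1.96


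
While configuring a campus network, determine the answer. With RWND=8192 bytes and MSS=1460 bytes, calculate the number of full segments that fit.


Given: RWND = 8192 bytes, MSS = 1460 bytes
Full segments = floor(RWND / MSS)
Full segments = floor(8192 / 1460)
Full segments = floor(5.611) = 5

5


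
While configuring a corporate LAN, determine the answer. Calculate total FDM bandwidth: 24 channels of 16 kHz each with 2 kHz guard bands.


Given: 24 channels, 16 kHz each, guard = 2 kHz
Channel bandwidth = 24 * 16 = 384 kHz
Guard bands = 23 gaps * 2 kHz = 46 kHz
Total = 384 + 46 = 430 kHz

430


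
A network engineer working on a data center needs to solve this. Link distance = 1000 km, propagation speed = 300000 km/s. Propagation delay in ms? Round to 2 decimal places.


Given: distance = 1000 km, speed = 300000 km/s
Delay = distance / speed = 1000 / 300000 seconds
Delay in ms = 1000 * 1000 / 300000
Delay = 3.3333 ms
Rounded to 2 dp = 3.33 ms

3.33


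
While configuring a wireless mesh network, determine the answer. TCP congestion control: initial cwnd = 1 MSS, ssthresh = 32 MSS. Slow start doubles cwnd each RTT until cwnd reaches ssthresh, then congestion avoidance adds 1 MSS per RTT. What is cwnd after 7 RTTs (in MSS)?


RTT 0: cwnd = 1 MSS (initial)
RTT 1: cwnd = 2 MSS (slow start, doubled)
RTT 2: cwnd = 4 MSS (slow start, doubled)
RTT 3: cwnd = 8 MSS (slow start, doubled)
RTT 4: cwnd = 16 MSS (slow start, doubled)
RTT 5: cwnd = 32 MSS (slow start, doubled)
RTT 6: cwnd = 33 MSS (congestion avoidance, +1)
RTT 7: cwnd = 34 MSS (congestion avoidance, +1)

34


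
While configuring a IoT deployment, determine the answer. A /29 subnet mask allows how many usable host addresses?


Given: subnet mask /29
Host bits = 32 - 29 = 3
Total addresses = 2^3 = 8
Usable hosts = 8 - 2 (network + broadcast) = 6

6


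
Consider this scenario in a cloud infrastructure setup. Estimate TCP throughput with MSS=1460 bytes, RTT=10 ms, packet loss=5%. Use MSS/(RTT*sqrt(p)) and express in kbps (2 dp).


Given: MSS = 1460 bytes, RTT = 10 ms, loss = 5%
RTT in seconds = 10 / 1000 = 0.01
Loss rate = 5% = 0.05
sqrt(loss) = sqrt(0.05) = 0.223606797750
Throughput (bytes/s) = 1460 / (0.01 * 0.223606797750) = 652931.8494
Throughput (kbps) = 652931.8494 * 8 / 1000 = 5223.454795 -> 5223.45 kbps (2 dp)

5223.45


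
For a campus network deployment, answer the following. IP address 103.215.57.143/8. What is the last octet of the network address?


Given: IP = 103.215.57.143, prefix = /8
Subnet mask = 255.0.0.0
Last octet of IP: 143
Last octet of mask: 0
Network last octet = 143 AND 0 = 0

0


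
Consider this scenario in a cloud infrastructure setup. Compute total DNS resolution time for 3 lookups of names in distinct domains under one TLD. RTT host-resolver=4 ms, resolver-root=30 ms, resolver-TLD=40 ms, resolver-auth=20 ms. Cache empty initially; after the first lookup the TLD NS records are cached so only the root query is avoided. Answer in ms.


Lookup 1 (cold cache): local + root + TLD + auth = 4 + 30 + 40 + 20 = 94 ms
Lookups 2..3 (TLD NS cached -> skip root; new domain -> still ask TLD and auth): local + TLD + auth = 4 + 40 + 20 = 64 ms each
Remaining 2 lookups: 2 * 64 = 128 ms
Total = 94 + 128 = 222 ms

222


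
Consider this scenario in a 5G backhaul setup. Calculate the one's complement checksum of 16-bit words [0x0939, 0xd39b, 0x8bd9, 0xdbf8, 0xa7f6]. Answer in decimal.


Given words: [0x0939, 0xd39b, 0x8bd9, 0xdbf8, 0xa7f6]
Step 1: Sum all words
Raw sum = 2361 + 54171 + 35801 + 56312 + 42998 = 191643
Step 2: Fold carry: (60571 + 2) = 60573
One's complement = ~60573 & 0xFFFF = 4962

4962


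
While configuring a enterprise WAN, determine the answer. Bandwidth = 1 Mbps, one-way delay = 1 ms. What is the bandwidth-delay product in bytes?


Given: bandwidth = 1 Mbps, delay = 1 ms
BDP in bits = 1 * 10^6 * 1 / 1000
BDP in bits = 1000
BDP in bytes = 1000 / 8 = 125

125


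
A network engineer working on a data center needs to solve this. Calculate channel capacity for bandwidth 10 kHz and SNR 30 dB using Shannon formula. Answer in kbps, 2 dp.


Given: B = 10 kHz, SNR = 30 dB
SNR linear = 10^(30/10) = 1000
1 + SNR = 1001
log2(1001) = 9.9672262588
C = 10 * 1000 * 9.9672262588 = 99672.2626 bps
C = 99.672263 kbps -> 99.67 kbps (2 dp)

99.67


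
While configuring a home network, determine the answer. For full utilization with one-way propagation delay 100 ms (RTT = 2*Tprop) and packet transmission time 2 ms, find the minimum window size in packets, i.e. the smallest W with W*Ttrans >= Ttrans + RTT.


Given: Ttrans = 2 ms, RTT = 200 ms (= 2 * Tprop, Tprop = 100 ms)
Time until first ACK returns = Ttrans + RTT = 2 + 200 = 202 ms
Need W * Ttrans >= Ttrans + RTT  ->  W >= (Ttrans + RTT) / Ttrans
(Ttrans + RTT) / Ttrans = 202 / 2 = 101
W_min = ceil(101) = 101

101


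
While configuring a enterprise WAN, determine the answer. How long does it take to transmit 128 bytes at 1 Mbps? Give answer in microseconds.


Given: packet = 128 bytes, bandwidth = 1 Mbps
Packet in bits = 128 * 8 = 1024 bits
Bandwidth = 1 * 10^6 = 1000000 bps
Time = 1024 / 1000000 seconds
Time in us = 1024 * 10^6 / 1000000 = 1024

1024


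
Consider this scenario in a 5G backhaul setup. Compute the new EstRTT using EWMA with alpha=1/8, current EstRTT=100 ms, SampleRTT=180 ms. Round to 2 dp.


Given: EstRTT = 100 ms, SampleRTT = 180 ms, alpha = 1/8
New EstRTT = (1 - alpha) * EstRTT + alpha * SampleRTT
(7/8) * 100 = 87.5
(1/8) * 180 = 22.5
New EstRTT = 87.5 + 22.5 = 110 ms -> 110.00 ms (2 dp)

110.00


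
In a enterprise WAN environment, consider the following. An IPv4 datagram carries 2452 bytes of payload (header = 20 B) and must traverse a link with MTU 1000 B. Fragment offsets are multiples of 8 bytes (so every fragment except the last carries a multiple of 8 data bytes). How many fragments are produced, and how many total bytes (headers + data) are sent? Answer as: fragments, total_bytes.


Max data per non-final fragment = floor((MTU - header)/8)*8 = floor((1000 - 20)/8)*8 = floor(980/8)*8 = 976 B
Final fragment needs no 8-byte alignment: it can carry up to MTU - header = 980 B
Non-final fragments needed = ceil((payload - 980) / 976) = ceil(1472/976) = ceil(1.5082) = 2
Number of fragments = 2 + 1 = 3
Fragment sizes (data): 2 * 976 B + 500 B (last, 500 <= 980 OK)
Total bytes sent = payload + n_frags * header = 2452 + 3*20 = 2452 + 60 = 2512 B

3, 2512
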